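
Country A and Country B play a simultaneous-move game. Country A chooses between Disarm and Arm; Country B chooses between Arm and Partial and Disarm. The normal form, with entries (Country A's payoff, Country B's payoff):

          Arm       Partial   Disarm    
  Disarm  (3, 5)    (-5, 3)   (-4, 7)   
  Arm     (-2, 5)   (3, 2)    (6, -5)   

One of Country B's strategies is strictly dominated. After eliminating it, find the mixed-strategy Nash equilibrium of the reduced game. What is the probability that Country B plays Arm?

q = 2/3

Country B's strategy Partial is strictly dominated by Arm: 5 > 3 and 5 > 2. Eliminate Partial.
Set Country A's expected payoff from Disarm equal to that from Arm:
  Country A's payoff to Disarm: q·3 + (1−q)·(-4) = 7q - 4
  Country A's payoff to Arm: q·(-2) + (1−q)·6 = -8q + 6
  7q - 4 = -8q + 6  ⇒  15q = 10  ⇒  q = 2/3.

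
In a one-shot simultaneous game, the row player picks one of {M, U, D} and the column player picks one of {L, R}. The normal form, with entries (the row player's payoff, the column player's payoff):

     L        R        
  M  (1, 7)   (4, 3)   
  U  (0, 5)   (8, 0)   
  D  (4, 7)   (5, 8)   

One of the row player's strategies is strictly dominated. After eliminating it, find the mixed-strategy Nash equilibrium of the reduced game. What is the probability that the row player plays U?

p = 1/6

The row player's strategy M is strictly dominated by D: 4 > 1 and 5 > 4. Eliminate M.
In a mixed equilibrium the column player is indifferent between L and R; this condition fixes p.
  the column player's payoff from L: p·5 + (1−p)·7 = -2p + 7
  the column player's payoff from R: p·0 + (1−p)·8 = -8p + 8
  -2p + 7 = -8p + 8  ⇒  6p = 1  ⇒  p = 1/6.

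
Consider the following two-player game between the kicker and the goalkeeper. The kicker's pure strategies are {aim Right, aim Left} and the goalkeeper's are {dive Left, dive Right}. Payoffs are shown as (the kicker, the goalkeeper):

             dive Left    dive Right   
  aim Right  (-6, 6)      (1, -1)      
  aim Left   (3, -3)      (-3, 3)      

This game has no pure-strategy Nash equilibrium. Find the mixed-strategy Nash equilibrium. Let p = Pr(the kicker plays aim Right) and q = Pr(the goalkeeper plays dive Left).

The kicker's mix must leave the goalkeeper indifferent between dive Left and dive Right.
  the goalkeeper's payoff to dive Left: p·6 + (1−p)·(-3) = 9p - 3
  the goalkeeper's payoff to dive Right: p·(-1) + (1−p)·3 = -4p + 3
  9p - 3 = -4p + 3  ⇒  13p = 6  ⇒  p = 6/13.
The goalkeeper's mix must leave the kicker indifferent between aim Right and aim Left.
  the kicker's payoff from aim Right: q·(-6) + (1−q)·1 = -7q + 1
  the kicker's payoff from aim Left: q·3 + (1−q)·(-3) = 6q - 3
  -7q + 1 = 6q - 3  ⇒  -13q = -4  ⇒  q = 4/13.

p = 6/13, q = 4/13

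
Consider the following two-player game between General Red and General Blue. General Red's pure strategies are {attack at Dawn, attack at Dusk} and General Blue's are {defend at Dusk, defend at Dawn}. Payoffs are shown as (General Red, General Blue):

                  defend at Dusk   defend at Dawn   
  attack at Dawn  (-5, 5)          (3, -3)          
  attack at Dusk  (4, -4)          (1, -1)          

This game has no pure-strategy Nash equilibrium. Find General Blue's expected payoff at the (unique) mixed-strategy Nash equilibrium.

For General Blue to be willing to mix, General Blue must be indifferent between defend at Dusk and defend at Dawn, which pins down General Red's mix.
  General Blue's payoff from defend at Dusk: p·5 + (1−p)·(-4) = 9p - 4
  General Blue's payoff from defend at Dawn: p·(-3) + (1−p)·(-1) = -2p - 1
  9p - 4 = -2p - 1  ⇒  11p = 3  ⇒  p = 3/11.
At equilibrium General Blue is indifferent across columns, so General Blue's payoff equals the payoff from defend at Dusk: (3/11)·5 + (8/11)·(-4) = -17/11.

-17/11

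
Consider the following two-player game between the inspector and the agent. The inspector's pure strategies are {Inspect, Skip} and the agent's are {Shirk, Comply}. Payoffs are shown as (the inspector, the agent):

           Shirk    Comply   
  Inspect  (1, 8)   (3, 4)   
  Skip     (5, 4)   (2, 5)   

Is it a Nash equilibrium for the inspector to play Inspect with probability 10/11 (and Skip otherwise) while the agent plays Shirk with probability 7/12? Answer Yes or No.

No

Given the inspector's mix p = 10/11, the agent's payoff from Shirk is 84/11 but from Comply is 45/11. The agent strictly prefers Shirk, so the agent would not mix.
So the proposed profile is not a Nash equilibrium.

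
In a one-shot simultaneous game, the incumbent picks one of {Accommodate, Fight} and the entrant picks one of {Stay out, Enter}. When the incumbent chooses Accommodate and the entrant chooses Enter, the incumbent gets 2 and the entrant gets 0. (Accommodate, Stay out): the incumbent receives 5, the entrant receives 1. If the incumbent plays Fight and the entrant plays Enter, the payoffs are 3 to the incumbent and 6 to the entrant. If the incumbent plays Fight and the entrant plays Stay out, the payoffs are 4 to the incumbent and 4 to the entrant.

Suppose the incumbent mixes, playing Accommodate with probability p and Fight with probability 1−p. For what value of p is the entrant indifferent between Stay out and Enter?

In a mixed equilibrium the entrant is indifferent between Stay out and Enter; this condition fixes p.
  the entrant's payoff to Stay out: p·1 + (1−p)·4 = -3p + 4
  the entrant's payoff to Enter: p·0 + (1−p)·6 = -6p + 6
  -3p + 4 = -6p + 6  ⇒  3p = 2  ⇒  p = 2/3.

p = 2/3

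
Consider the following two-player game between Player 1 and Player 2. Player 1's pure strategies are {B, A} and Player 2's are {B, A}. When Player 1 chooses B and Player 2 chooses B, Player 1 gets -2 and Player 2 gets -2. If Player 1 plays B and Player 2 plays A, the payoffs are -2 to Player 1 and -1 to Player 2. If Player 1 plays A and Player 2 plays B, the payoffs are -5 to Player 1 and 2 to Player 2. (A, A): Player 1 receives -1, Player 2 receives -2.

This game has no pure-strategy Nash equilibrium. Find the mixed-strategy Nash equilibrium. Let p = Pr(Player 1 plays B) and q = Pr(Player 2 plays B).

Player 2's indifference between B and A determines Player 1's mixing probability p:
  Player 2's expected payoff from B: p·(-2) + (1−p)·2 = -4p + 2
  Player 2's expected payoff from A: p·(-1) + (1−p)·(-2) = p - 2
  -4p + 2 = p - 2  ⇒  -5p = -4  ⇒  p = 4/5.
Player 2's mix must leave Player 1 indifferent between B and A.
  Player 1's payoff from B: q·(-2) + (1−q)·(-2) = -2
  Player 1's payoff from A: q·(-5) + (1−q)·(-1) = -4q - 1
  -2 = -4q - 1  ⇒  4q = 1  ⇒  q = 1/4.

p = 4/5, q = 1/4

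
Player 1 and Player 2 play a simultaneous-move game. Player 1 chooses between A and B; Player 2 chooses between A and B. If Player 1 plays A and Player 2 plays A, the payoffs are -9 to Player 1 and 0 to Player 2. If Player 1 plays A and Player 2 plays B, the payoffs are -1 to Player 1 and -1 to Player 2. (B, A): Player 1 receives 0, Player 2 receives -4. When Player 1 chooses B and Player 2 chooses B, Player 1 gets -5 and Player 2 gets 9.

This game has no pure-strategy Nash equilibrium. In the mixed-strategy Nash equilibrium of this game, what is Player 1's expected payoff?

In a mixed equilibrium Player 1 is indifferent between A and B; this condition fixes q.
  Player 1's expected payoff from A: q·(-9) + (1−q)·(-1) = -8q - 1
  Player 1's expected payoff from B: q·0 + (1−q)·(-5) = 5q - 5
  -8q - 1 = 5q - 5  ⇒  -13q = -4  ⇒  q = 4/13.
At equilibrium Player 1 is indifferent across rows, so Player 1's payoff equals the payoff from A: (4/13)·(-9) + (9/13)·(-1) = -45/13.

-45/13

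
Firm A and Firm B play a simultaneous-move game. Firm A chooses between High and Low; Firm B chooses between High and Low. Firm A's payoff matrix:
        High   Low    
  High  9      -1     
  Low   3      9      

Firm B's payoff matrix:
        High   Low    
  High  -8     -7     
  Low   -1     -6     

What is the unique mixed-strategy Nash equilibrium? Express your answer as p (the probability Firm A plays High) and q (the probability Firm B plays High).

p = 5/6, q = 5/8

Firm B's indifference between High and Low determines Firm A's mixing probability p:
  Firm B's payoff from High: p·(-8) + (1−p)·(-1) = -7p - 1
  Firm B's payoff from Low: p·(-7) + (1−p)·(-6) = -p - 6
  -7p - 1 = -p - 6  ⇒  -6p = -5  ⇒  p = 5/6.
In a mixed equilibrium Firm A is indifferent between High and Low; this condition fixes q.
  Firm A's payoff to High: q·9 + (1−q)·(-1) = 10q - 1
  Firm A's payoff to Low: q·3 + (1−q)·9 = -6q + 9
  10q - 1 = -6q + 9  ⇒  16q = 10  ⇒  q = 5/8.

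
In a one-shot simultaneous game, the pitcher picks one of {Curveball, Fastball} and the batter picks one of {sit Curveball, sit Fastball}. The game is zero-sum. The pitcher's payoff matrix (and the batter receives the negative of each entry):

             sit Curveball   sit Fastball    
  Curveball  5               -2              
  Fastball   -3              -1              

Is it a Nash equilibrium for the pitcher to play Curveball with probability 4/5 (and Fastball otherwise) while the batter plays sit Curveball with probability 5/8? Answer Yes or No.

No

Given the pitcher's mix p = 4/5, the batter's payoff from sit Curveball is -17/5 but from sit Fastball is 9/5. The batter strictly prefers sit Fastball, so the batter would not mix.
So the proposed profile is not a Nash equilibrium.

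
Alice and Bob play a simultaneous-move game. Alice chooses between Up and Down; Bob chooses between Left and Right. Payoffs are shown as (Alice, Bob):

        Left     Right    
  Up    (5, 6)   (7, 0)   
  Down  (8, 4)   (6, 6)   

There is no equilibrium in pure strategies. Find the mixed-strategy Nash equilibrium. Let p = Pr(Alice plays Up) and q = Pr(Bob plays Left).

p = 1/4, q = 1/4

In a mixed equilibrium Bob is indifferent between Left and Right; this condition fixes p.
  Bob's expected payoff from Left: p·6 + (1−p)·4 = 2p + 4
  Bob's expected payoff from Right: p·0 + (1−p)·6 = -6p + 6
  2p + 4 = -6p + 6  ⇒  8p = 2  ⇒  p = 1/4.
Set Alice's expected payoff from Up equal to that from Down:
  Alice's payoff to Up: q·5 + (1−q)·7 = -2q + 7
  Alice's payoff to Down: q·8 + (1−q)·6 = 2q + 6
  -2q + 7 = 2q + 6  ⇒  -4q = -1  ⇒  q = 1/4.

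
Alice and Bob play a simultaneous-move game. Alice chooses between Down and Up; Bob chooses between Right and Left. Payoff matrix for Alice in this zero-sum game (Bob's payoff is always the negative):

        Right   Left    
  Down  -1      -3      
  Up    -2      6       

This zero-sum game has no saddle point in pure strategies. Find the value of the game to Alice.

v = -6/5

For Alice to be willing to mix, Alice must be indifferent between Down and Up, which pins down Bob's mix.
  Alice's expected payoff from Down: q·(-1) + (1−q)·(-3) = 2q - 3
  Alice's expected payoff from Up: q·(-2) + (1−q)·6 = -8q + 6
  2q - 3 = -8q + 6  ⇒  10q = 9  ⇒  q = 9/10.
The value is Alice's expected payoff against this mix (using Down): (9/10)·(-1) + (1/10)·(-3) = -6/5.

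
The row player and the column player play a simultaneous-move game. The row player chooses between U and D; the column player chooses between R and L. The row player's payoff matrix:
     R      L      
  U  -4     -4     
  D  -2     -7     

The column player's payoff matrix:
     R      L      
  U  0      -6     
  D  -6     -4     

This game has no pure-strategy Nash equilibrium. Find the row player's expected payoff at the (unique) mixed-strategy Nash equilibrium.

-4

The column player's mix must leave the row player indifferent between U and D.
  the row player's expected payoff from U: q·(-4) + (1−q)·(-4) = -4
  the row player's expected payoff from D: q·(-2) + (1−q)·(-7) = 5q - 7
  -4 = 5q - 7  ⇒  -5q = -3  ⇒  q = 3/5.
At equilibrium the row player is indifferent across rows, so the row player's payoff equals the payoff from U: (3/5)·(-4) + (2/5)·(-4) = -4.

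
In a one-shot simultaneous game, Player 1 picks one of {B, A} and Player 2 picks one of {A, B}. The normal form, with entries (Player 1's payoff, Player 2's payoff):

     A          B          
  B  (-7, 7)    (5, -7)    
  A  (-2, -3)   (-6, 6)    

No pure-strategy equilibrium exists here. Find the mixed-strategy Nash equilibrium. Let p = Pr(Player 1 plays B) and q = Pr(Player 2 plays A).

p = 9/23, q = 11/16

Set Player 2's expected payoff from A equal to that from B:
  Player 2's payoff to A: p·7 + (1−p)·(-3) = 10p - 3
  Player 2's payoff to B: p·(-7) + (1−p)·6 = -13p + 6
  10p - 3 = -13p + 6  ⇒  23p = 9  ⇒  p = 9/23.
Player 1's indifference between B and A determines Player 2's mixing probability q:
  Player 1's expected payoff from B: q·(-7) + (1−q)·5 = -12q + 5
  Player 1's expected payoff from A: q·(-2) + (1−q)·(-6) = 4q - 6
  -12q + 5 = 4q - 6  ⇒  -16q = -11  ⇒  q = 11/16.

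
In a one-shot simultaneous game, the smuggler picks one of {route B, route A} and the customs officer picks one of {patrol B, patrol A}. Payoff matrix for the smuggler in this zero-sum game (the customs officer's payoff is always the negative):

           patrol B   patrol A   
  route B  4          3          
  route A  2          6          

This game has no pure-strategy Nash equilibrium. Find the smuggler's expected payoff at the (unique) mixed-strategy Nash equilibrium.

In a mixed equilibrium the smuggler is indifferent between route B and route A; this condition fixes q.
  the smuggler's payoff to route B: q·4 + (1−q)·3 = q + 3
  the smuggler's payoff to route A: q·2 + (1−q)·6 = -4q + 6
  q + 3 = -4q + 6  ⇒  5q = 3  ⇒  q = 3/5.
At equilibrium the smuggler is indifferent across rows, so the smuggler's payoff equals the payoff from route B: (3/5)·4 + (2/5)·3 = 18/5.

18/5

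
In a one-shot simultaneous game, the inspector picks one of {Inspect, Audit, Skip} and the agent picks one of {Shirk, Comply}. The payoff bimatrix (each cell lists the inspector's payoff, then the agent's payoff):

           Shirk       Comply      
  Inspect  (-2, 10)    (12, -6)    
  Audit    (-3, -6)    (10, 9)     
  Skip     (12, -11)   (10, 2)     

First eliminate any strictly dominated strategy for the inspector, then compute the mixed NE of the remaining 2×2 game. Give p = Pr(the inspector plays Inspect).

The inspector's strategy Audit is strictly dominated by Inspect: -2 > -3 and 12 > 10. Eliminate Audit.
For the agent to be willing to mix, the agent must be indifferent between Shirk and Comply, which pins down the inspector's mix.
  the agent's payoff to Shirk: p·10 + (1−p)·(-11) = 21p - 11
  the agent's payoff to Comply: p·(-6) + (1−p)·2 = -8p + 2
  21p - 11 = -8p + 2  ⇒  29p = 13  ⇒  p = 13/29.

p = 13/29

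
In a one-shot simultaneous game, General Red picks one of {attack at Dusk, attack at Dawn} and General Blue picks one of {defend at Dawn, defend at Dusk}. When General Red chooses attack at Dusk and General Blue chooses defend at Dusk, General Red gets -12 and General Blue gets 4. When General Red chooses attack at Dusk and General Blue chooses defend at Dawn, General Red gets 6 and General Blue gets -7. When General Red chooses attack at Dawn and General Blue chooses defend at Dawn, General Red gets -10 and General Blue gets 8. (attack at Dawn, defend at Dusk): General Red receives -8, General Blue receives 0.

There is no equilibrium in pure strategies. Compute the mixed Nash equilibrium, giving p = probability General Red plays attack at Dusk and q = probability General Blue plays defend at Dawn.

General Red's mix must leave General Blue indifferent between defend at Dawn and defend at Dusk.
  General Blue's payoff to defend at Dawn: p·(-7) + (1−p)·8 = -15p + 8
  General Blue's payoff to defend at Dusk: p·4 + (1−p)·0 = 4p
  -15p + 8 = 4p  ⇒  -19p = -8  ⇒  p = 8/19.
General Red's indifference between attack at Dusk and attack at Dawn determines General Blue's mixing probability q:
  General Red's payoff from attack at Dusk: q·6 + (1−q)·(-12) = 18q - 12
  General Red's payoff from attack at Dawn: q·(-10) + (1−q)·(-8) = -2q - 8
  18q - 12 = -2q - 8  ⇒  20q = 4  ⇒  q = 1/5.

p = 8/19, q = 1/5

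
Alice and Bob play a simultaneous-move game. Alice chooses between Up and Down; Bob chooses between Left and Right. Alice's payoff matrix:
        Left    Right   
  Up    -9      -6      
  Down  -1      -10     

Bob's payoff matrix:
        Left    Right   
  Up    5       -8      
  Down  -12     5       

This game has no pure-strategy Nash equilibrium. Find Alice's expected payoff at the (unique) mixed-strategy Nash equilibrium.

-7

In a mixed equilibrium Alice is indifferent between Up and Down; this condition fixes q.
  Alice's payoff to Up: q·(-9) + (1−q)·(-6) = -3q - 6
  Alice's payoff to Down: q·(-1) + (1−q)·(-10) = 9q - 10
  -3q - 6 = 9q - 10  ⇒  -12q = -4  ⇒  q = 1/3.
At equilibrium Alice is indifferent across rows, so Alice's payoff equals the payoff from Up: (1/3)·(-9) + (2/3)·(-6) = -7.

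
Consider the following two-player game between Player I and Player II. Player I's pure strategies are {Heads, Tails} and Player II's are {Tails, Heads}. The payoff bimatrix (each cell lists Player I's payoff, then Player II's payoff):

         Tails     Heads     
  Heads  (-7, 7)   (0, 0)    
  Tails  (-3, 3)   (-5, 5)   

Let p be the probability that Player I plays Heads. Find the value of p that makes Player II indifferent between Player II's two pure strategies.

p = 2/9

Set Player II's expected payoff from Tails equal to that from Heads:
  Player II's payoff to Tails: p·7 + (1−p)·3 = 4p + 3
  Player II's payoff to Heads: p·0 + (1−p)·5 = -5p + 5
  4p + 3 = -5p + 5  ⇒  9p = 2  ⇒  p = 2/9.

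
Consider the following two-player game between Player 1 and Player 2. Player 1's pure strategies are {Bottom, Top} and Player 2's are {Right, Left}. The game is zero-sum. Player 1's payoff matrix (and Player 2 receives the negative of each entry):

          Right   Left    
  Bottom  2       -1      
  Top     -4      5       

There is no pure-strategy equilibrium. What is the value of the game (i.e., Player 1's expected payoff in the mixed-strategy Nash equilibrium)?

In a mixed equilibrium Player 1 is indifferent between Bottom and Top; this condition fixes q.
  Player 1's expected payoff from Bottom: q·2 + (1−q)·(-1) = 3q - 1
  Player 1's expected payoff from Top: q·(-4) + (1−q)·5 = -9q + 5
  3q - 1 = -9q + 5  ⇒  12q = 6  ⇒  q = 1/2.
The value is Player 1's expected payoff against this mix (using Bottom): (1/2)·2 + (1/2)·(-1) = 1/2.

v = 1/2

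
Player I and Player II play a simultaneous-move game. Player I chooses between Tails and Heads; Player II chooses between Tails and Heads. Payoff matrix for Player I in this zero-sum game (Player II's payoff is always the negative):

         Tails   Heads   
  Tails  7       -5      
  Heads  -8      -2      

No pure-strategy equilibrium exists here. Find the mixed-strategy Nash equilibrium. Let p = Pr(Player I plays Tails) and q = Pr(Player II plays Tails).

In a mixed equilibrium Player II is indifferent between Tails and Heads; this condition fixes p.
  Player II's payoff from Tails: p·(-7) + (1−p)·8 = -15p + 8
  Player II's payoff from Heads: p·5 + (1−p)·2 = 3p + 2
  -15p + 8 = 3p + 2  ⇒  -18p = -6  ⇒  p = 1/3.
Player I's indifference between Tails and Heads determines Player II's mixing probability q:
  Player I's payoff to Tails: q·7 + (1−q)·(-5) = 12q - 5
  Player I's payoff to Heads: q·(-8) + (1−q)·(-2) = -6q - 2
  12q - 5 = -6q - 2  ⇒  18q = 3  ⇒  q = 1/6.

p = 1/3, q = 1/6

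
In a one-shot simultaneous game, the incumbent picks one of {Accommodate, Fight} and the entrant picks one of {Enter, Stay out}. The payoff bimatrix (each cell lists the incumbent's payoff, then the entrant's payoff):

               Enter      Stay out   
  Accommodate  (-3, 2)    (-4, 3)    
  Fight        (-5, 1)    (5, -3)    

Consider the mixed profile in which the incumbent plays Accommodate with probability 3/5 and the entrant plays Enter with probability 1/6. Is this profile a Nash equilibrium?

Given the incumbent's mix p = 3/5, the entrant's payoff from Enter is 8/5 but from Stay out is 3/5. The entrant strictly prefers Enter, so the entrant would not mix.
So the proposed profile is not a Nash equilibrium.

No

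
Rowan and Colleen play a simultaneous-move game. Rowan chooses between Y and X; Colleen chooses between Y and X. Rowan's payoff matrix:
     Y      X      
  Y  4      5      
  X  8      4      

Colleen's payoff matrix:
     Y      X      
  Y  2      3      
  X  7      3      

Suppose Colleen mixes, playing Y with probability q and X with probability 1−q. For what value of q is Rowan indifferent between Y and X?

q = 1/5

For Rowan to be willing to mix, Rowan must be indifferent between Y and X, which pins down Colleen's mix.
  Rowan's payoff from Y: q·4 + (1−q)·5 = -q + 5
  Rowan's payoff from X: q·8 + (1−q)·4 = 4q + 4
  -q + 5 = 4q + 4  ⇒  -5q = -1  ⇒  q = 1/5.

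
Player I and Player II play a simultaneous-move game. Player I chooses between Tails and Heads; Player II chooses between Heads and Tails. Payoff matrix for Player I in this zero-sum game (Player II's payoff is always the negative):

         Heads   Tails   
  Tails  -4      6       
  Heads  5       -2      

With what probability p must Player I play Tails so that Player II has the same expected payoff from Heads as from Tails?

In a mixed equilibrium Player II is indifferent between Heads and Tails; this condition fixes p.
  Player II's expected payoff from Heads: p·4 + (1−p)·(-5) = 9p - 5
  Player II's expected payoff from Tails: p·(-6) + (1−p)·2 = -8p + 2
  9p - 5 = -8p + 2  ⇒  17p = 7  ⇒  p = 7/17.

p = 7/17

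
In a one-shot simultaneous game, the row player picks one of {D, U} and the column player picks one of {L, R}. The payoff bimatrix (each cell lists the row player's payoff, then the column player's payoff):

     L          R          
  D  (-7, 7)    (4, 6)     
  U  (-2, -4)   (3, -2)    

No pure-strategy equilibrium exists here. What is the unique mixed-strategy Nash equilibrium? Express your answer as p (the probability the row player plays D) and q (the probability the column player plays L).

The row player's mix must leave the column player indifferent between L and R.
  the column player's payoff from L: p·7 + (1−p)·(-4) = 11p - 4
  the column player's payoff from R: p·6 + (1−p)·(-2) = 8p - 2
  11p - 4 = 8p - 2  ⇒  3p = 2  ⇒  p = 2/3.
Set the row player's expected payoff from D equal to that from U:
  the row player's expected payoff from D: q·(-7) + (1−q)·4 = -11q + 4
  the row player's expected payoff from U: q·(-2) + (1−q)·3 = -5q + 3
  -11q + 4 = -5q + 3  ⇒  -6q = -1  ⇒  q = 1/6.

p = 2/3, q = 1/6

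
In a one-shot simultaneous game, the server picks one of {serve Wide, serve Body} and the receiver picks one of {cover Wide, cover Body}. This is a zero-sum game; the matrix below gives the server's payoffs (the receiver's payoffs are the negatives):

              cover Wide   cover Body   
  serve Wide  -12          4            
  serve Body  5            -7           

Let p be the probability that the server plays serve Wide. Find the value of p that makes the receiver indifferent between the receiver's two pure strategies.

Set the receiver's expected payoff from cover Wide equal to that from cover Body:
  the receiver's payoff from cover Wide: p·12 + (1−p)·(-5) = 17p - 5
  the receiver's payoff from cover Body: p·(-4) + (1−p)·7 = -11p + 7
  17p - 5 = -11p + 7  ⇒  28p = 12  ⇒  p = 3/7.

p = 3/7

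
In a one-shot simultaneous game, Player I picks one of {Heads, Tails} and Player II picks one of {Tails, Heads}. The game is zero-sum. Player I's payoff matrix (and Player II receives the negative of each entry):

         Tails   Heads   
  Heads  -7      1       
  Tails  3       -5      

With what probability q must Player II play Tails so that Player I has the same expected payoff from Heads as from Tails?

For Player I to be willing to mix, Player I must be indifferent between Heads and Tails, which pins down Player II's mix.
  Player I's payoff to Heads: q·(-7) + (1−q)·1 = -8q + 1
  Player I's payoff to Tails: q·3 + (1−q)·(-5) = 8q - 5
  -8q + 1 = 8q - 5  ⇒  -16q = -6  ⇒  q = 3/8.

q = 3/8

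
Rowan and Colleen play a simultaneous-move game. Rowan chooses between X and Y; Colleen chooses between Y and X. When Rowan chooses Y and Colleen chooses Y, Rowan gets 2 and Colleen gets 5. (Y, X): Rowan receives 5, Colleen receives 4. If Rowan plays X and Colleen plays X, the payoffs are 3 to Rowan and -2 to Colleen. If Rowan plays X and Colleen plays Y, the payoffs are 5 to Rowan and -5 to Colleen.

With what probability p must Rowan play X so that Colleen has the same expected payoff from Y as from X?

p = 1/4

For Colleen to be willing to mix, Colleen must be indifferent between Y and X, which pins down Rowan's mix.
  Colleen's payoff from Y: p·(-5) + (1−p)·5 = -10p + 5
  Colleen's payoff from X: p·(-2) + (1−p)·4 = -6p + 4
  -10p + 5 = -6p + 4  ⇒  -4p = -1  ⇒  p = 1/4.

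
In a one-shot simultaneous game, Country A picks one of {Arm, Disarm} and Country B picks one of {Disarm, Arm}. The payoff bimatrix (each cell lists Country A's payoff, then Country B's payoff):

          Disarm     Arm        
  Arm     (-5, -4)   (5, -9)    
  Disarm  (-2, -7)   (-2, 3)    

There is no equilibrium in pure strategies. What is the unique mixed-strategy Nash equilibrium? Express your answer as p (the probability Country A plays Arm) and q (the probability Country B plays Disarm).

Country A's mix must leave Country B indifferent between Disarm and Arm.
  Country B's payoff from Disarm: p·(-4) + (1−p)·(-7) = 3p - 7
  Country B's payoff from Arm: p·(-9) + (1−p)·3 = -12p + 3
  3p - 7 = -12p + 3  ⇒  15p = 10  ⇒  p = 2/3.
Set Country A's expected payoff from Arm equal to that from Disarm:
  Country A's payoff to Arm: q·(-5) + (1−q)·5 = -10q + 5
  Country A's payoff to Disarm: q·(-2) + (1−q)·(-2) = -2
  -10q + 5 = -2  ⇒  -10q = -7  ⇒  q = 7/10.

p = 2/3, q = 7/10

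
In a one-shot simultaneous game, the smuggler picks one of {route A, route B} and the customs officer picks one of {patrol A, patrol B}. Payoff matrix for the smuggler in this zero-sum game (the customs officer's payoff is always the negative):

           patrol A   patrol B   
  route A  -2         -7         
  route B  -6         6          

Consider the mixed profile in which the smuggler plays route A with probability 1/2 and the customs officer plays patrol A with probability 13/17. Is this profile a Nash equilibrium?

Given the smuggler's mix p = 1/2, the customs officer's payoff from patrol A is 4 but from patrol B is 1/2. The customs officer strictly prefers patrol A, so the customs officer would not mix.
So the proposed profile is not a Nash equilibrium.

No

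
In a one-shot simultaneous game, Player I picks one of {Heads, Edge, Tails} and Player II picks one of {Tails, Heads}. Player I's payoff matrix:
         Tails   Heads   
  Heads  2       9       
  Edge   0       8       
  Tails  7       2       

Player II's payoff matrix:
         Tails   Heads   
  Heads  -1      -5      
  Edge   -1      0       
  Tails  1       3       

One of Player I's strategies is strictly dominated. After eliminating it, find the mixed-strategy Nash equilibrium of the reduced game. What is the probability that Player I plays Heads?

p = 1/3

Player I's strategy Edge is strictly dominated by Heads: 2 > 0 and 9 > 8. Eliminate Edge.
Player II's indifference between Tails and Heads determines Player I's mixing probability p:
  Player II's expected payoff from Tails: p·(-1) + (1−p)·1 = -2p + 1
  Player II's expected payoff from Heads: p·(-5) + (1−p)·3 = -8p + 3
  -2p + 1 = -8p + 3  ⇒  6p = 2  ⇒  p = 1/3.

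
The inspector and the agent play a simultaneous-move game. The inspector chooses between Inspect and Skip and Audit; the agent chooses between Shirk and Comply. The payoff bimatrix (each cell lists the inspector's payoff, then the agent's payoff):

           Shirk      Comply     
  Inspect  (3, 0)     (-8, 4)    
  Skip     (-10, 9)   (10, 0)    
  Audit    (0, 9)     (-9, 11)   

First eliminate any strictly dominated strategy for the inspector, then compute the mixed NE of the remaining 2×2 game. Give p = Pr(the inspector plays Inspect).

p = 9/13

The inspector's strategy Audit is strictly dominated by Inspect: 3 > 0 and -8 > -9. Eliminate Audit.
The inspector's mix must leave the agent indifferent between Shirk and Comply.
  the agent's payoff from Shirk: p·0 + (1−p)·9 = -9p + 9
  the agent's payoff from Comply: p·4 + (1−p)·0 = 4p
  -9p + 9 = 4p  ⇒  -13p = -9  ⇒  p = 9/13.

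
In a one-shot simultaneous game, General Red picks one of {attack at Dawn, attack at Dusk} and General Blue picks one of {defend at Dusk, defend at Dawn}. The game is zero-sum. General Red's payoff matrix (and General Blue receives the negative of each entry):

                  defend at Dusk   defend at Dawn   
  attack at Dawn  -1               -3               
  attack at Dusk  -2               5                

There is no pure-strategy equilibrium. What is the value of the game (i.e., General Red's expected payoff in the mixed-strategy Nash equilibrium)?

General Blue's mix must leave General Red indifferent between attack at Dawn and attack at Dusk.
  General Red's expected payoff from attack at Dawn: q·(-1) + (1−q)·(-3) = 2q - 3
  General Red's expected payoff from attack at Dusk: q·(-2) + (1−q)·5 = -7q + 5
  2q - 3 = -7q + 5  ⇒  9q = 8  ⇒  q = 8/9.
The value is General Red's expected payoff against this mix (using attack at Dawn): (8/9)·(-1) + (1/9)·(-3) = -11/9.

v = -11/9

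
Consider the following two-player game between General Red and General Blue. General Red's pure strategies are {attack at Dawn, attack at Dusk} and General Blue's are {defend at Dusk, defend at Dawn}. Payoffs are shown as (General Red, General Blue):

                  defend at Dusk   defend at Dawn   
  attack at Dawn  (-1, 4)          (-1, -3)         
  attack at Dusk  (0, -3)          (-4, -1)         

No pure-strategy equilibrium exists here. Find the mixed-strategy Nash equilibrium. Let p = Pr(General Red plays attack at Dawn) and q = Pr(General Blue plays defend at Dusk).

For General Blue to be willing to mix, General Blue must be indifferent between defend at Dusk and defend at Dawn, which pins down General Red's mix.
  General Blue's expected payoff from defend at Dusk: p·4 + (1−p)·(-3) = 7p - 3
  General Blue's expected payoff from defend at Dawn: p·(-3) + (1−p)·(-1) = -2p - 1
  7p - 3 = -2p - 1  ⇒  9p = 2  ⇒  p = 2/9.
General Blue's mix must leave General Red indifferent between attack at Dawn and attack at Dusk.
  General Red's payoff from attack at Dawn: q·(-1) + (1−q)·(-1) = -1
  General Red's payoff from attack at Dusk: q·0 + (1−q)·(-4) = 4q - 4
  -1 = 4q - 4  ⇒  -4q = -3  ⇒  q = 3/4.

p = 2/9, q = 3/4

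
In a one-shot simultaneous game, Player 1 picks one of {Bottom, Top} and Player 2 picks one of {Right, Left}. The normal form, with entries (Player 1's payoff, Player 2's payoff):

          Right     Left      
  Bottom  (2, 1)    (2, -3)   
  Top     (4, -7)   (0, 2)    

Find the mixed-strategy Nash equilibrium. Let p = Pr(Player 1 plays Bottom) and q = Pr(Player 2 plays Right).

Player 2's indifference between Right and Left determines Player 1's mixing probability p:
  Player 2's expected payoff from Right: p·1 + (1−p)·(-7) = 8p - 7
  Player 2's expected payoff from Left: p·(-3) + (1−p)·2 = -5p + 2
  8p - 7 = -5p + 2  ⇒  13p = 9  ⇒  p = 9/13.
Player 1's indifference between Bottom and Top determines Player 2's mixing probability q:
  Player 1's expected payoff from Bottom: q·2 + (1−q)·2 = 2
  Player 1's expected payoff from Top: q·4 + (1−q)·0 = 4q
  2 = 4q  ⇒  -4q = -2  ⇒  q = 1/2.

p = 9/13, q = 1/2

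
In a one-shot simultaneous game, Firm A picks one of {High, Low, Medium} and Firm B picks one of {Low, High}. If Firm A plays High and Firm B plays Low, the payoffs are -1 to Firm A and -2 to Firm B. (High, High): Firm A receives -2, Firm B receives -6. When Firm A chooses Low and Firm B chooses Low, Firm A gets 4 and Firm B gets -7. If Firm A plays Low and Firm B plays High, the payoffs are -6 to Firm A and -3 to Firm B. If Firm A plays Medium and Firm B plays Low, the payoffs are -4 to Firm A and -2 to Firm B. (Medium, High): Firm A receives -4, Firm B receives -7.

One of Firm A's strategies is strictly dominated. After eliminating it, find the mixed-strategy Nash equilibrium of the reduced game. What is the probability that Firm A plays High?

p = 1/2

Firm A's strategy Medium is strictly dominated by High: -1 > -4 and -2 > -4. Eliminate Medium.
Set Firm B's expected payoff from Low equal to that from High:
  Firm B's payoff from Low: p·(-2) + (1−p)·(-7) = 5p - 7
  Firm B's payoff from High: p·(-6) + (1−p)·(-3) = -3p - 3
  5p - 7 = -3p - 3  ⇒  8p = 4  ⇒  p = 1/2.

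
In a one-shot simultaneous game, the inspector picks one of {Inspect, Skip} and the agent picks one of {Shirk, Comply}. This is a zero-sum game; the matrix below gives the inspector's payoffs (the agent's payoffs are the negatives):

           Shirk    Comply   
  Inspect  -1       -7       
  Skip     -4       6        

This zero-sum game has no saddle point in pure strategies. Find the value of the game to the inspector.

The agent's mix must leave the inspector indifferent between Inspect and Skip.
  the inspector's expected payoff from Inspect: q·(-1) + (1−q)·(-7) = 6q - 7
  the inspector's expected payoff from Skip: q·(-4) + (1−q)·6 = -10q + 6
  6q - 7 = -10q + 6  ⇒  16q = 13  ⇒  q = 13/16.
The value is the inspector's expected payoff against this mix (using Inspect): (13/16)·(-1) + (3/16)·(-7) = -17/8.

v = -17/8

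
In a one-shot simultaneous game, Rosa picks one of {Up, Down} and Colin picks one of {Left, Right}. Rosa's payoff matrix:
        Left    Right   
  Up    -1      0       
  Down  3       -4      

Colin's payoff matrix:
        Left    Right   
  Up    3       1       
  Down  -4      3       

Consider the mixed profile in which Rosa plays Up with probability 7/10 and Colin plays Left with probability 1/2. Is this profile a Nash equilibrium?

Given Rosa's mix p = 7/10, Colin's payoff from Left is 9/10 but from Right is 8/5. Colin strictly prefers Right, so Colin would not mix.
So the proposed profile is not a Nash equilibrium.

No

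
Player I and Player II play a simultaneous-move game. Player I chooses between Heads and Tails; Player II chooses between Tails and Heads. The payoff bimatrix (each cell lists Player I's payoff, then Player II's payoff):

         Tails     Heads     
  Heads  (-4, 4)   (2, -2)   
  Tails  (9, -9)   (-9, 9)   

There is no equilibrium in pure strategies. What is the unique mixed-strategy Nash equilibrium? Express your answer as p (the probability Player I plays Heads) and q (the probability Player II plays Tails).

p = 3/4, q = 11/24

Set Player II's expected payoff from Tails equal to that from Heads:
  Player II's payoff to Tails: p·4 + (1−p)·(-9) = 13p - 9
  Player II's payoff to Heads: p·(-2) + (1−p)·9 = -11p + 9
  13p - 9 = -11p + 9  ⇒  24p = 18  ⇒  p = 3/4.
In a mixed equilibrium Player I is indifferent between Heads and Tails; this condition fixes q.
  Player I's payoff from Heads: q·(-4) + (1−q)·2 = -6q + 2
  Player I's payoff from Tails: q·9 + (1−q)·(-9) = 18q - 9
  -6q + 2 = 18q - 9  ⇒  -24q = -11  ⇒  q = 11/24.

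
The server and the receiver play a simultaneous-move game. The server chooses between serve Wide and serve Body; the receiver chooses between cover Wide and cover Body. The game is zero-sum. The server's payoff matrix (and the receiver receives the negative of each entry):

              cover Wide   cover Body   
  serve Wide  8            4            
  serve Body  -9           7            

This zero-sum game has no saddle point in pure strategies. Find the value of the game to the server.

v = 23/5

Set the server's expected payoff from serve Wide equal to that from serve Body:
  the server's expected payoff from serve Wide: q·8 + (1−q)·4 = 4q + 4
  the server's expected payoff from serve Body: q·(-9) + (1−q)·7 = -16q + 7
  4q + 4 = -16q + 7  ⇒  20q = 3  ⇒  q = 3/20.
The value is the server's expected payoff against this mix (using serve Wide): (3/20)·8 + (17/20)·4 = 23/5.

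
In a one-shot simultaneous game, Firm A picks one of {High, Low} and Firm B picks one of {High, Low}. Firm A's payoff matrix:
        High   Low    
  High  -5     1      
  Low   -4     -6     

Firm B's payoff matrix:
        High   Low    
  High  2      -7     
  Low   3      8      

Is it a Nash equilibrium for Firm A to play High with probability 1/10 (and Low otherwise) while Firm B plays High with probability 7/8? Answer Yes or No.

No

Given Firm A's mix p = 1/10, Firm B's payoff from High is 29/10 but from Low is 13/2. Firm B strictly prefers Low, so Firm B would not mix.
So the proposed profile is not a Nash equilibrium.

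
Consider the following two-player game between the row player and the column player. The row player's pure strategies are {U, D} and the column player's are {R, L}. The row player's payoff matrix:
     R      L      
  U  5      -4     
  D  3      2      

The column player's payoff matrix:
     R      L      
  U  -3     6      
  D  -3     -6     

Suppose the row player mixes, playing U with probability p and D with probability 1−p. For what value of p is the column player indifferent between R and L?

p = 1/4

The row player's mix must leave the column player indifferent between R and L.
  the column player's payoff to R: p·(-3) + (1−p)·(-3) = -3
  the column player's payoff to L: p·6 + (1−p)·(-6) = 12p - 6
  -3 = 12p - 6  ⇒  -12p = -3  ⇒  p = 1/4.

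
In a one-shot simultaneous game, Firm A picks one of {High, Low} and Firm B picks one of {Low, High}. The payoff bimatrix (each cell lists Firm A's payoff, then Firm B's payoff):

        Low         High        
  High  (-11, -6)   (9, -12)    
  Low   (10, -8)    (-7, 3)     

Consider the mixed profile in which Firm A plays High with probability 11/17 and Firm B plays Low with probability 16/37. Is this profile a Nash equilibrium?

Check Firm B's indifference given Firm A's mix p = 11/17:
  payoff from Low = -114/17; payoff from High = -114/17 — equal.
Check Firm A's indifference given Firm B's mix q = 16/37:
  payoff from High = 13/37; payoff from Low = 13/37 — equal.
Both players are indifferent, so neither can profitably deviate.

Yes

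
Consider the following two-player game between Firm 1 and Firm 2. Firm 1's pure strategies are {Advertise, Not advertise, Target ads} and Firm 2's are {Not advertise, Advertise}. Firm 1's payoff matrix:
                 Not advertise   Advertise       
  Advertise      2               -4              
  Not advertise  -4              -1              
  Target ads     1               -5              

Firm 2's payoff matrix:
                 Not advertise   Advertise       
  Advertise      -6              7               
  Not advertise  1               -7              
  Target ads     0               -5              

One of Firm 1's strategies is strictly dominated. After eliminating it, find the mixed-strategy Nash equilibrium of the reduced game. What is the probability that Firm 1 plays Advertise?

Firm 1's strategy Target ads is strictly dominated by Advertise: 2 > 1 and -4 > -5. Eliminate Target ads.
Set Firm 2's expected payoff from Not advertise equal to that from Advertise:
  Firm 2's expected payoff from Not advertise: p·(-6) + (1−p)·1 = -7p + 1
  Firm 2's expected payoff from Advertise: p·7 + (1−p)·(-7) = 14p - 7
  -7p + 1 = 14p - 7  ⇒  -21p = -8  ⇒  p = 8/21.

p = 8/21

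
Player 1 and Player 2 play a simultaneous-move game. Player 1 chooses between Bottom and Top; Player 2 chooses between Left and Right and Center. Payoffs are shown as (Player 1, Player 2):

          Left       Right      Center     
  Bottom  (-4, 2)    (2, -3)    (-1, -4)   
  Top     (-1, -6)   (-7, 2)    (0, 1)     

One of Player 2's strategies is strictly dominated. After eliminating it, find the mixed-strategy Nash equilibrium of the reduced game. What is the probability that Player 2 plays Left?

Player 2's strategy Center is strictly dominated by Right: -3 > -4 and 2 > 1. Eliminate Center.
Player 2's mix must leave Player 1 indifferent between Bottom and Top.
  Player 1's payoff to Bottom: q·(-4) + (1−q)·2 = -6q + 2
  Player 1's payoff to Top: q·(-1) + (1−q)·(-7) = 6q - 7
  -6q + 2 = 6q - 7  ⇒  -12q = -9  ⇒  q = 3/4.

q = 3/4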